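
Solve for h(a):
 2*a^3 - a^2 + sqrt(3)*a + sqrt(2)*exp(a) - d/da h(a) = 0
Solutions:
 h(a) = C1 + a^4/2 - a^3/3 + sqrt(3)*a^2/2 + sqrt(2)*exp(a)


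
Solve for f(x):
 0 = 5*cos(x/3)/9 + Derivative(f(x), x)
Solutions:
 f(x) = C1 - 5*sin(x/3)/3


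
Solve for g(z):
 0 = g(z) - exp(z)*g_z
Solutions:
 g(z) = C1*exp(-exp(-z))


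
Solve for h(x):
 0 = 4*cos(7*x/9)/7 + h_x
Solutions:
 h(x) = C1 - 36*sin(7*x/9)/49


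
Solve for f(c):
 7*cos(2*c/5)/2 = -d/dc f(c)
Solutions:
 f(c) = C1 - 35*sin(2*c/5)/4


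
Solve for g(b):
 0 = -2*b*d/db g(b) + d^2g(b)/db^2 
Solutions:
 g(b) = C1 + C2*erfi(b)


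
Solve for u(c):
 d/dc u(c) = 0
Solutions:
 u(c) = C1


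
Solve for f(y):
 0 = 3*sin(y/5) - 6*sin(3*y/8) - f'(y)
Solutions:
 f(y) = C1 - 15*cos(y/5) + 16*cos(3*y/8)


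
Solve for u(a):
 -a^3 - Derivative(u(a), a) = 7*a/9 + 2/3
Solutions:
 u(a) = C1 - a^4/4 - 7*a^2/18 - 2*a/3


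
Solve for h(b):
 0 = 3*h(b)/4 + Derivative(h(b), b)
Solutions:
 h(b) = C1*exp(-3*b/4)


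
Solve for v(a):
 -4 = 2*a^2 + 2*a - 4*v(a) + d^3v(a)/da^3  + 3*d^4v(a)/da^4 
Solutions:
 v(a) = C1*exp(a*(-24 - 10*2^(2/3)/(167/27 + sqrt(41))^(1/3) + 9*2^(1/3)*(167/27 + sqrt(41))^(1/3))/54)*sin(sqrt(3)*a*(20/(334/27 + 2*sqrt(41))^(1/3) + 9*(334/27 + 2*sqrt(41))^(1/3))/54) + C2*exp(a*(-24 - 10*2^(2/3)/(167/27 + sqrt(41))^(1/3) + 9*2^(1/3)*(167/27 + sqrt(41))^(1/3))/54)*cos(sqrt(3)*a*(20/(334/27 + 2*sqrt(41))^(1/3) + 9*(334/27 + 2*sqrt(41))^(1/3))/54) + C3*exp(a) + C4*exp(a*(-9*2^(1/3)*(167/27 + sqrt(41))^(1/3) - 12 + 10*2^(2/3)/(167/27 + sqrt(41))^(1/3))/27) + a^2/2 + a/2 + 1


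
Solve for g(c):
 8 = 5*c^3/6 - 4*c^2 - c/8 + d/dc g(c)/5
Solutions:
 g(c) = C1 - 25*c^4/24 + 20*c^3/3 + 5*c^2/16 + 40*c


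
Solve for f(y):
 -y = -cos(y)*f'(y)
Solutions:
 f(y) = C1 + Integral(y/cos(y), y)


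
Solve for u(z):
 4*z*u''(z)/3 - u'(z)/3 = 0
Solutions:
 u(z) = C1 + C2*z^(5/4)


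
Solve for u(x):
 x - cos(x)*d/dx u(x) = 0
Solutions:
 u(x) = C1 + Integral(x/cos(x), x)


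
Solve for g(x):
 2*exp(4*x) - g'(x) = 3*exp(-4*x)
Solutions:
 g(x) = C1 + exp(4*x)/2 + 3*exp(-4*x)/4


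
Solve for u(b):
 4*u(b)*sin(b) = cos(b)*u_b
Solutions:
 u(b) = C1/cos(b)^4


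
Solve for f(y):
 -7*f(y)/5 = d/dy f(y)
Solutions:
 f(y) = C1*exp(-7*y/5)


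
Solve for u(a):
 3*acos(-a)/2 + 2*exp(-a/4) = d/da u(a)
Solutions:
 u(a) = C1 + 3*a*acos(-a)/2 + 3*sqrt(1 - a^2)/2 - 8*exp(-a/4)


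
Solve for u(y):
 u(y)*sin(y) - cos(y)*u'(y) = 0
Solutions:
 u(y) = C1/cos(y)


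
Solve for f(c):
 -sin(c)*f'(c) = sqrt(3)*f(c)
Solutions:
 f(c) = C1*(cos(c) + 1)^(sqrt(3)/2)/(cos(c) - 1)^(sqrt(3)/2)


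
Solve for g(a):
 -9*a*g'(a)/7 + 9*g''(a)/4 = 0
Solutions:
 g(a) = C1 + C2*erfi(sqrt(14)*a/7)


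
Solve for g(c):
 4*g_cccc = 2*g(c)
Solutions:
 g(c) = C1*exp(-2^(3/4)*c/2) + C2*exp(2^(3/4)*c/2) + C3*sin(2^(3/4)*c/2) + C4*cos(2^(3/4)*c/2)


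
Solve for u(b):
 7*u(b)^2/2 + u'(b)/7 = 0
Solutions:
 u(b) = 2/(C1 + 49*b)


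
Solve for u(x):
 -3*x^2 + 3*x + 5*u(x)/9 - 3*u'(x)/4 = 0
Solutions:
 u(x) = C1*exp(20*x/27) + 27*x^2/5 + 459*x/50 + 12393/1000


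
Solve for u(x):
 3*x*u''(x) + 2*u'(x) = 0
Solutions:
 u(x) = C1 + C2*x^(1/3)


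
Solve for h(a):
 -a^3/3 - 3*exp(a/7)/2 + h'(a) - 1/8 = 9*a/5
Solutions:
 h(a) = C1 + a^4/12 + 9*a^2/10 + a/8 + 21*exp(a/7)/2


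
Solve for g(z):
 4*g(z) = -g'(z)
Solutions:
 g(z) = C1*exp(-4*z)


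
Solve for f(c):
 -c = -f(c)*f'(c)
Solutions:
 f(c) = -sqrt(C1 + c^2)
 f(c) = sqrt(C1 + c^2)


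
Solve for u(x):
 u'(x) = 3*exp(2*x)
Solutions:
 u(x) = C1 + 3*exp(2*x)/2


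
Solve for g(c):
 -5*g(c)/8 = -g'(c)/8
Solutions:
 g(c) = C1*exp(5*c)


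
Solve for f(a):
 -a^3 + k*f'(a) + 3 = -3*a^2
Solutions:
 f(a) = C1 + a^4/(4*k) - a^3/k - 3*a/k


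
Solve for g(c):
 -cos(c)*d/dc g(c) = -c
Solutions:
 g(c) = C1 + Integral(c/cos(c), c)


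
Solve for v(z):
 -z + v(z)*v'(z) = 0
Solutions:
 v(z) = -sqrt(C1 + z^2)
 v(z) = sqrt(C1 + z^2)


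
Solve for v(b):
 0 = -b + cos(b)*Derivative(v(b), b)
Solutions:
 v(b) = C1 + Integral(b/cos(b), b)


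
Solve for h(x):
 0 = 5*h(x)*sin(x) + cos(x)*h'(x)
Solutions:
 h(x) = C1*cos(x)^5


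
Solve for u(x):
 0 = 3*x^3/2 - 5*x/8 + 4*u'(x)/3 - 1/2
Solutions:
 u(x) = C1 - 9*x^4/32 + 15*x^2/64 + 3*x/8


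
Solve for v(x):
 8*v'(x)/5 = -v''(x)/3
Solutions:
 v(x) = C1 + C2*exp(-24*x/5)


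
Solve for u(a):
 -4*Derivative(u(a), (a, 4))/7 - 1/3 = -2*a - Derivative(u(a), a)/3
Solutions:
 u(a) = C1 + C4*exp(126^(1/3)*a/6) - 3*a^2 + a + (C2*sin(14^(1/3)*3^(1/6)*a/4) + C3*cos(14^(1/3)*3^(1/6)*a/4))*exp(-126^(1/3)*a/12)


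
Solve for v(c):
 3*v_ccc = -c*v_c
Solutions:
 v(c) = C1 + Integral(C2*airyai(-3^(2/3)*c/3) + C3*airybi(-3^(2/3)*c/3), c)


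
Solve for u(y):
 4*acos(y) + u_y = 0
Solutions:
 u(y) = C1 - 4*y*acos(y) + 4*sqrt(1 - y^2)


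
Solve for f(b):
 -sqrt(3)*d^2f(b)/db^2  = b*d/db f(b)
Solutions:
 f(b) = C1 + C2*erf(sqrt(2)*3^(3/4)*b/6)


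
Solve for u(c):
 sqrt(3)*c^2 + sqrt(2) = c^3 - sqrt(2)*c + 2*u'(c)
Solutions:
 u(c) = C1 - c^4/8 + sqrt(3)*c^3/6 + sqrt(2)*c^2/4 + sqrt(2)*c/2


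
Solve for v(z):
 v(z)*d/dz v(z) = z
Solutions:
 v(z) = -sqrt(C1 + z^2)
 v(z) = sqrt(C1 + z^2)


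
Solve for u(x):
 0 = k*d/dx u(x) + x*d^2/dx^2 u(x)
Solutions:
 u(x) = C1 + x^(1 - re(k))*(C2*sin(log(x)*Abs(im(k))) + C3*cos(log(x)*im(k)))


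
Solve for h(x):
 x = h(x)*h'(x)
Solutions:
 h(x) = -sqrt(C1 + x^2)
 h(x) = sqrt(C1 + x^2)


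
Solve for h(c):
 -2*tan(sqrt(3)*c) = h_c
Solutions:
 h(c) = C1 + 2*sqrt(3)*log(cos(sqrt(3)*c))/3


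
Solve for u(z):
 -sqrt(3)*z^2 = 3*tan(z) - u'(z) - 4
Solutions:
 u(z) = C1 + sqrt(3)*z^3/3 - 4*z - 3*log(cos(z))


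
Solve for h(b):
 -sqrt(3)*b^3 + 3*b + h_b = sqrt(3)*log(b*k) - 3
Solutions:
 h(b) = C1 + sqrt(3)*b^4/4 - 3*b^2/2 + sqrt(3)*b*log(b*k) + b*(-3 - sqrt(3))


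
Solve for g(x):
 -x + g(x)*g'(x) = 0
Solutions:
 g(x) = -sqrt(C1 + x^2)
 g(x) = sqrt(C1 + x^2)


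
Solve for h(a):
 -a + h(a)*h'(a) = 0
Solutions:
 h(a) = -sqrt(C1 + a^2)
 h(a) = sqrt(C1 + a^2)


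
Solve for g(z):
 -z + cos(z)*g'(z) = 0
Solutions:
 g(z) = C1 + Integral(z/cos(z), z)


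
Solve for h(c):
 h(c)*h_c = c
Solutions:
 h(c) = -sqrt(C1 + c^2)
 h(c) = sqrt(C1 + c^2)


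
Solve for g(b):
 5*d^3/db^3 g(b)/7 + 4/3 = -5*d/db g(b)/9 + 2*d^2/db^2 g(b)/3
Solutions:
 g(b) = C1 - 12*b/5 + (C2*sin(sqrt(14)*b/5) + C3*cos(sqrt(14)*b/5))*exp(7*b/15)


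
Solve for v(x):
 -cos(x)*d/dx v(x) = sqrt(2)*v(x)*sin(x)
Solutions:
 v(x) = C1*cos(x)^(sqrt(2))


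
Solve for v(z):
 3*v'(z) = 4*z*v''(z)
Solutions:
 v(z) = C1 + C2*z^(7/4)


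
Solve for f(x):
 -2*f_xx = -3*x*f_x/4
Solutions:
 f(x) = C1 + C2*erfi(sqrt(3)*x/4)


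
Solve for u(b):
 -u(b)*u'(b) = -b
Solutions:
 u(b) = -sqrt(C1 + b^2)
 u(b) = sqrt(C1 + b^2)


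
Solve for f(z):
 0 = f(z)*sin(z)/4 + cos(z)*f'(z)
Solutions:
 f(z) = C1*cos(z)^(1/4)


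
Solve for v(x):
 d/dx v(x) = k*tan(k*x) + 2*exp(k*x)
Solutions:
 v(x) = C1 + k*Piecewise((-log(cos(k*x))/k, Ne(k, 0)), (0, True)) + 2*Piecewise((exp(k*x)/k, Ne(k, 0)), (x, True))


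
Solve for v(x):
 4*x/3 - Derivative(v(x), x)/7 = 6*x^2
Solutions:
 v(x) = C1 - 14*x^3 + 14*x^2/3


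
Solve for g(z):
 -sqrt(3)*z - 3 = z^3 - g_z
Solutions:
 g(z) = C1 + z^4/4 + sqrt(3)*z^2/2 + 3*z


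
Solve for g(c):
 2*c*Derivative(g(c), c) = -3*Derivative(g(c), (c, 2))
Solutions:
 g(c) = C1 + C2*erf(sqrt(3)*c/3)


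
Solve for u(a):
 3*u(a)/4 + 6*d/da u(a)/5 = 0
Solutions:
 u(a) = C1*exp(-5*a/8)


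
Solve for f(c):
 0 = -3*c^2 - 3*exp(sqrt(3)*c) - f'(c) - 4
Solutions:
 f(c) = C1 - c^3 - 4*c - sqrt(3)*exp(sqrt(3)*c)


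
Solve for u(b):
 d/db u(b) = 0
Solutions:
 u(b) = C1


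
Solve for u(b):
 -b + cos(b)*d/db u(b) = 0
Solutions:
 u(b) = C1 + Integral(b/cos(b), b)


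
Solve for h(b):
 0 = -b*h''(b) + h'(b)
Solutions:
 h(b) = C1 + C2*b^2


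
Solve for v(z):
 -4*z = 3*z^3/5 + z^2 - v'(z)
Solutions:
 v(z) = C1 + 3*z^4/20 + z^3/3 + 2*z^2


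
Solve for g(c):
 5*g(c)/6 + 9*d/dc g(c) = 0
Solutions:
 g(c) = C1*exp(-5*c/54)


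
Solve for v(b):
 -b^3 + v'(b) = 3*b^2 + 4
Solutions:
 v(b) = C1 + b^4/4 + b^3 + 4*b


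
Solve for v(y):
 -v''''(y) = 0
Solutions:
 v(y) = C1 + C2*y + C3*y^2 + C4*y^3


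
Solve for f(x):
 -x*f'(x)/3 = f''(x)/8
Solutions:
 f(x) = C1 + C2*erf(2*sqrt(3)*x/3)


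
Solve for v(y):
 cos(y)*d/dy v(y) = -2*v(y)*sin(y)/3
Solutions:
 v(y) = C1*cos(y)^(2/3)


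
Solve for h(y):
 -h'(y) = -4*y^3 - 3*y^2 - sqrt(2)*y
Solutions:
 h(y) = C1 + y^4 + y^3 + sqrt(2)*y^2/2


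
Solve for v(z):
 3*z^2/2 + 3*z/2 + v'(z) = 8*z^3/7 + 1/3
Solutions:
 v(z) = C1 + 2*z^4/7 - z^3/2 - 3*z^2/4 + z/3


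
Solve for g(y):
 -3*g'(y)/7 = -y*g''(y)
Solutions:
 g(y) = C1 + C2*y^(10/7)


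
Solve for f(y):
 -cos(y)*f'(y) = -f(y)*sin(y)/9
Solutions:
 f(y) = C1/cos(y)^(1/9)


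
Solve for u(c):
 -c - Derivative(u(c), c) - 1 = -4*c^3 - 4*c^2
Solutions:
 u(c) = C1 + c^4 + 4*c^3/3 - c^2/2 - c


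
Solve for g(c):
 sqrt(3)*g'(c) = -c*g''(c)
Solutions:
 g(c) = C1 + C2*c^(1 - sqrt(3))


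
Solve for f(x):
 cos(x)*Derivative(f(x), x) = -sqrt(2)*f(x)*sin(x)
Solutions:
 f(x) = C1*cos(x)^(sqrt(2))


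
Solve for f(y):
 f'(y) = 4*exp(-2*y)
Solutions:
 f(y) = C1 - 2*exp(-2*y)


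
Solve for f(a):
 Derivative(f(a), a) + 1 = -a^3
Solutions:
 f(a) = C1 - a^4/4 - a


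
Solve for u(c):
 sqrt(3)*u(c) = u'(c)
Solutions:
 u(c) = C1*exp(sqrt(3)*c)


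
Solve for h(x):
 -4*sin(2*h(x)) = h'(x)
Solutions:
 h(x) = pi - acos((-C1 - exp(16*x))/(C1 - exp(16*x)))/2
 h(x) = acos((-C1 - exp(16*x))/(C1 - exp(16*x)))/2


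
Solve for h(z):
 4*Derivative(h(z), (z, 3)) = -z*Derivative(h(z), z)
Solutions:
 h(z) = C1 + Integral(C2*airyai(-2^(1/3)*z/2) + C3*airybi(-2^(1/3)*z/2), z)


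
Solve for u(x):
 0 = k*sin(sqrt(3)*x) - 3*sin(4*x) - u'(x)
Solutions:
 u(x) = C1 - sqrt(3)*k*cos(sqrt(3)*x)/3 + 3*cos(4*x)/4


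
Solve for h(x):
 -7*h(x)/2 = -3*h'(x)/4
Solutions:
 h(x) = C1*exp(14*x/3)


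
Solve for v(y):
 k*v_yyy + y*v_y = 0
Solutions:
 v(y) = C1 + Integral(C2*airyai(y*(-1/k)^(1/3)) + C3*airybi(y*(-1/k)^(1/3)), y)


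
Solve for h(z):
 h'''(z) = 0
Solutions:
 h(z) = C1 + C2*z + C3*z^2


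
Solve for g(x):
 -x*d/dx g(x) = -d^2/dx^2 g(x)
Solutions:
 g(x) = C1 + C2*erfi(sqrt(2)*x/2)


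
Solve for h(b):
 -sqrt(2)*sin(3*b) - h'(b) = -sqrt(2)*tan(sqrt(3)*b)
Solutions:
 h(b) = C1 - sqrt(6)*log(cos(sqrt(3)*b))/3 + sqrt(2)*cos(3*b)/3


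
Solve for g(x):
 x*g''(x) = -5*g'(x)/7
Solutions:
 g(x) = C1 + C2*x^(2/7)


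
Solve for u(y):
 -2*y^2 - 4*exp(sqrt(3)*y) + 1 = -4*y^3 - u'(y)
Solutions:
 u(y) = C1 - y^4 + 2*y^3/3 - y + 4*sqrt(3)*exp(sqrt(3)*y)/3


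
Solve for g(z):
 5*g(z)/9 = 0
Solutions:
 g(z) = 0


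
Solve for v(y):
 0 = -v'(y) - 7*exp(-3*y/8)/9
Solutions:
 v(y) = C1 + 56*exp(-3*y/8)/27


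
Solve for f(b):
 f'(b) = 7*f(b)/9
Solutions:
 f(b) = C1*exp(7*b/9)


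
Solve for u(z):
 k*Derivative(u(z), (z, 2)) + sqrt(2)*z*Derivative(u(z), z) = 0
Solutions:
 u(z) = C1 + C2*sqrt(k)*erf(2^(3/4)*z*sqrt(1/k)/2)


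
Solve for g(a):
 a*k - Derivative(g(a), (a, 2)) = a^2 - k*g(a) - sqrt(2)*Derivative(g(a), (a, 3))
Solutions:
 g(a) = C1*exp(a*(sqrt(2)*(27*k + sqrt((27*k - 1)^2 - 1) - 1)^(1/3) - sqrt(6)*I*(27*k + sqrt((27*k - 1)^2 - 1) - 1)^(1/3) + 2*sqrt(2) - 8/((-sqrt(2) + sqrt(6)*I)*(27*k + sqrt((27*k - 1)^2 - 1) - 1)^(1/3)))/12) + C2*exp(a*(sqrt(2)*(27*k + sqrt((27*k - 1)^2 - 1) - 1)^(1/3) + sqrt(6)*I*(27*k + sqrt((27*k - 1)^2 - 1) - 1)^(1/3) + 2*sqrt(2) + 8/((sqrt(2) + sqrt(6)*I)*(27*k + sqrt((27*k - 1)^2 - 1) - 1)^(1/3)))/12) + C3*exp(sqrt(2)*a*(-(27*k + sqrt((27*k - 1)^2 - 1) - 1)^(1/3) + 1 - 1/(27*k + sqrt((27*k - 1)^2 - 1) - 1)^(1/3))/6) + a^2/k - a + 2/k^2


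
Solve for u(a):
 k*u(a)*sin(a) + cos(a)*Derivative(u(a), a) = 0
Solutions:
 u(a) = C1*exp(k*log(cos(a)))


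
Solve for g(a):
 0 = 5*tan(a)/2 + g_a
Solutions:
 g(a) = C1 + 5*log(cos(a))/2


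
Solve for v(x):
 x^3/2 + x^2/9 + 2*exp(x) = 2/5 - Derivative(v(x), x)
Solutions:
 v(x) = C1 - x^4/8 - x^3/27 + 2*x/5 - 2*exp(x)


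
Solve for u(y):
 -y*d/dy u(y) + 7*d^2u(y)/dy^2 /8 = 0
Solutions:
 u(y) = C1 + C2*erfi(2*sqrt(7)*y/7)


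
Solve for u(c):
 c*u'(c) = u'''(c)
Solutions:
 u(c) = C1 + Integral(C2*airyai(c) + C3*airybi(c), c)


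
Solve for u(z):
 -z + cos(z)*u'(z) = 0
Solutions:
 u(z) = C1 + Integral(z/cos(z), z)


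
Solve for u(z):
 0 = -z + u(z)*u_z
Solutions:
 u(z) = -sqrt(C1 + z^2)
 u(z) = sqrt(C1 + z^2)


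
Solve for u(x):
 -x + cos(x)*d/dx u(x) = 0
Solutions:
 u(x) = C1 + Integral(x/cos(x), x)


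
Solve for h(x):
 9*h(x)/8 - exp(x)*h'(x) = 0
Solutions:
 h(x) = C1*exp(-9*exp(-x)/8)


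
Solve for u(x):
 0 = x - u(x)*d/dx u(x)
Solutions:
 u(x) = -sqrt(C1 + x^2)
 u(x) = sqrt(C1 + x^2)


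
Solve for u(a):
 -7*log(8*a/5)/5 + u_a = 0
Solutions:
 u(a) = C1 + 7*a*log(a)/5 - 7*a*log(5)/5 - 7*a/5 + 21*a*log(2)/5


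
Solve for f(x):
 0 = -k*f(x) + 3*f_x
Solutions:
 f(x) = C1*exp(k*x/3)


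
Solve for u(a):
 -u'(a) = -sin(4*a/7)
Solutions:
 u(a) = C1 - 7*cos(4*a/7)/4


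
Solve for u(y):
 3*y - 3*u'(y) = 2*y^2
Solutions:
 u(y) = C1 - 2*y^3/9 + y^2/2


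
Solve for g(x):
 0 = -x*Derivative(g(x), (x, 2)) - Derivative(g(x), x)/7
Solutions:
 g(x) = C1 + C2*x^(6/7)


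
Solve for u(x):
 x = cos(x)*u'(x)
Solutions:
 u(x) = C1 + Integral(x/cos(x), x)


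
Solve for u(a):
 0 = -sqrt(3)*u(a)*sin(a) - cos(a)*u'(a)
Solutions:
 u(a) = C1*cos(a)^(sqrt(3))


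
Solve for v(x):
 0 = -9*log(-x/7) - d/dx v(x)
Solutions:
 v(x) = C1 - 9*x*log(-x) + 9*x*(1 + log(7))


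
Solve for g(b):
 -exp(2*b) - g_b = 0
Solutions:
 g(b) = C1 - exp(2*b)/2


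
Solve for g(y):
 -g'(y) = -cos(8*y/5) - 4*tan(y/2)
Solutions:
 g(y) = C1 - 8*log(cos(y/2)) + 5*sin(8*y/5)/8


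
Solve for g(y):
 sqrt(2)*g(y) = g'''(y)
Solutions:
 g(y) = C3*exp(2^(1/6)*y) + (C1*sin(2^(1/6)*sqrt(3)*y/2) + C2*cos(2^(1/6)*sqrt(3)*y/2))*exp(-2^(1/6)*y/2)


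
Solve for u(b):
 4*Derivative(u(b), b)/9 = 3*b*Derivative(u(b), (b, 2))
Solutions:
 u(b) = C1 + C2*b^(31/27)


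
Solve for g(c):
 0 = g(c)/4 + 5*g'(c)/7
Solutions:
 g(c) = C1*exp(-7*c/20)


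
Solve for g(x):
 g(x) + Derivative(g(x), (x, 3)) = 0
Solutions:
 g(x) = C3*exp(-x) + (C1*sin(sqrt(3)*x/2) + C2*cos(sqrt(3)*x/2))*exp(x/2)


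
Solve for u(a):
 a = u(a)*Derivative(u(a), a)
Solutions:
 u(a) = -sqrt(C1 + a^2)
 u(a) = sqrt(C1 + a^2)


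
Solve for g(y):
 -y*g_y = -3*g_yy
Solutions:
 g(y) = C1 + C2*erfi(sqrt(6)*y/6)


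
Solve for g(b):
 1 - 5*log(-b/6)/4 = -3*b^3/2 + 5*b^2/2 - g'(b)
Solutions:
 g(b) = C1 - 3*b^4/8 + 5*b^3/6 + 5*b*log(-b)/4 + b*(-9 - 5*log(6))/4


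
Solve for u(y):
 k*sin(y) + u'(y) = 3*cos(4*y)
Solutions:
 u(y) = C1 + k*cos(y) + 3*sin(4*y)/4


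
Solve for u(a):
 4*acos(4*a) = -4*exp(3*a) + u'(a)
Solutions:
 u(a) = C1 + 4*a*acos(4*a) - sqrt(1 - 16*a^2) + 4*exp(3*a)/3


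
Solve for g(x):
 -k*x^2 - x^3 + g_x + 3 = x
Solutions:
 g(x) = C1 + k*x^3/3 + x^4/4 + x^2/2 - 3*x


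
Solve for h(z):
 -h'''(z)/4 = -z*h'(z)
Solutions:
 h(z) = C1 + Integral(C2*airyai(2^(2/3)*z) + C3*airybi(2^(2/3)*z), z)


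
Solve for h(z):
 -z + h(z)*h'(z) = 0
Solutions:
 h(z) = -sqrt(C1 + z^2)
 h(z) = sqrt(C1 + z^2)


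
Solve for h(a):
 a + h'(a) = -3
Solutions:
 h(a) = C1 - a^2/2 - 3*a


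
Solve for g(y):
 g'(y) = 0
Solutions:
 g(y) = C1


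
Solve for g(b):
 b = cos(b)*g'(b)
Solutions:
 g(b) = C1 + Integral(b/cos(b), b)


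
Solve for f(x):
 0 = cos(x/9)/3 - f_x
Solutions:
 f(x) = C1 + 3*sin(x/9)


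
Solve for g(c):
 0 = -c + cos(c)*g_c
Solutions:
 g(c) = C1 + Integral(c/cos(c), c)


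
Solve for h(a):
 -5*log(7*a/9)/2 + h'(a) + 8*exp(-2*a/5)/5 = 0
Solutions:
 h(a) = C1 + 5*a*log(a)/2 + a*(-5*log(3) - 5/2 + 5*log(7)/2) + 4*exp(-2*a/5)


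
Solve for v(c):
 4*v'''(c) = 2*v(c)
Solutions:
 v(c) = C3*exp(2^(2/3)*c/2) + (C1*sin(2^(2/3)*sqrt(3)*c/4) + C2*cos(2^(2/3)*sqrt(3)*c/4))*exp(-2^(2/3)*c/4)


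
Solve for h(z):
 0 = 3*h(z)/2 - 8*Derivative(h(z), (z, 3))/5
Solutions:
 h(z) = C3*exp(15^(1/3)*2^(2/3)*z/4) + (C1*sin(2^(2/3)*3^(5/6)*5^(1/3)*z/8) + C2*cos(2^(2/3)*3^(5/6)*5^(1/3)*z/8))*exp(-15^(1/3)*2^(2/3)*z/8)


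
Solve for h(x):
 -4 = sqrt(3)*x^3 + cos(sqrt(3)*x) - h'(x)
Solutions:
 h(x) = C1 + sqrt(3)*x^4/4 + 4*x + sqrt(3)*sin(sqrt(3)*x)/3


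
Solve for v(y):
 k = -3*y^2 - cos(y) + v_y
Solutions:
 v(y) = C1 + k*y + y^3 + sin(y)


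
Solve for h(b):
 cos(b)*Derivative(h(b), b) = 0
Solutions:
 h(b) = C1


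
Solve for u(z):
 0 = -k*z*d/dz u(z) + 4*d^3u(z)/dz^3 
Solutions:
 u(z) = C1 + Integral(C2*airyai(2^(1/3)*k^(1/3)*z/2) + C3*airybi(2^(1/3)*k^(1/3)*z/2), z)


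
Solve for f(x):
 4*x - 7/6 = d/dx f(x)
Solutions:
 f(x) = C1 + 2*x^2 - 7*x/6


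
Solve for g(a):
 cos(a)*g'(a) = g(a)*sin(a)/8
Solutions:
 g(a) = C1/cos(a)^(1/8)


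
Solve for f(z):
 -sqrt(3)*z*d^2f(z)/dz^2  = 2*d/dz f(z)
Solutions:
 f(z) = C1 + C2*z^(1 - 2*sqrt(3)/3)


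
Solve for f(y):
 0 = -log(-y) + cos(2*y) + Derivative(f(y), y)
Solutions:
 f(y) = C1 + y*log(-y) - y - sin(2*y)/2


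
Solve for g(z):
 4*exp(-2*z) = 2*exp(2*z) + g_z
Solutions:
 g(z) = C1 - exp(2*z) - 2*exp(-2*z)


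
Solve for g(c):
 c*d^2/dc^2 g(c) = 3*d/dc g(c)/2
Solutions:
 g(c) = C1 + C2*c^(5/2)


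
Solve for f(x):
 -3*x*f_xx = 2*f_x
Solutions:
 f(x) = C1 + C2*x^(1/3)


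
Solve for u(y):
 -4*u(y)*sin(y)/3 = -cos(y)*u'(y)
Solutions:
 u(y) = C1/cos(y)^(4/3)


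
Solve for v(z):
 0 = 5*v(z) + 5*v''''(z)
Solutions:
 v(z) = (C1*sin(sqrt(2)*z/2) + C2*cos(sqrt(2)*z/2))*exp(-sqrt(2)*z/2) + (C3*sin(sqrt(2)*z/2) + C4*cos(sqrt(2)*z/2))*exp(sqrt(2)*z/2)


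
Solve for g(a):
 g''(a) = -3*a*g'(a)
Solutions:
 g(a) = C1 + C2*erf(sqrt(6)*a/2)


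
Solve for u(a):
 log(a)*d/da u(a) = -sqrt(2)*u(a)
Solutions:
 u(a) = C1*exp(-sqrt(2)*li(a))


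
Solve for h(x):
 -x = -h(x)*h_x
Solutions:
 h(x) = -sqrt(C1 + x^2)
 h(x) = sqrt(C1 + x^2)


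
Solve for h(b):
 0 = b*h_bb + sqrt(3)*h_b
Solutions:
 h(b) = C1 + C2*b^(1 - sqrt(3))


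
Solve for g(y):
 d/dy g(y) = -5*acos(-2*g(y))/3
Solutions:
 Integral(1/acos(-2*_y), (_y, g(y))) = C1 - 5*y/3


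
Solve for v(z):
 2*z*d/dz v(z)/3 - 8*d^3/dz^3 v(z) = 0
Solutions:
 v(z) = C1 + Integral(C2*airyai(18^(1/3)*z/6) + C3*airybi(18^(1/3)*z/6), z)


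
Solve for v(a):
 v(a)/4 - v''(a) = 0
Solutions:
 v(a) = C1*exp(-a/2) + C2*exp(a/2)


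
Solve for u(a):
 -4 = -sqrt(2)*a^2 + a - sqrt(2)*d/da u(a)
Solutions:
 u(a) = C1 - a^3/3 + sqrt(2)*a^2/4 + 2*sqrt(2)*a


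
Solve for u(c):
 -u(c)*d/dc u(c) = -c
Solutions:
 u(c) = -sqrt(C1 + c^2)
 u(c) = sqrt(C1 + c^2)


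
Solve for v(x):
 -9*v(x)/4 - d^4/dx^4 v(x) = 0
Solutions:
 v(x) = (C1*sin(sqrt(3)*x/2) + C2*cos(sqrt(3)*x/2))*exp(-sqrt(3)*x/2) + (C3*sin(sqrt(3)*x/2) + C4*cos(sqrt(3)*x/2))*exp(sqrt(3)*x/2)


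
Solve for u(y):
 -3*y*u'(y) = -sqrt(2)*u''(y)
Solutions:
 u(y) = C1 + C2*erfi(2^(1/4)*sqrt(3)*y/2)


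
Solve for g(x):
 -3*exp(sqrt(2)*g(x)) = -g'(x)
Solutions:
 g(x) = sqrt(2)*(2*log(-1/(C1 + 3*x)) - log(2))/4


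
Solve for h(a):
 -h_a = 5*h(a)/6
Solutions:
 h(a) = C1*exp(-5*a/6)


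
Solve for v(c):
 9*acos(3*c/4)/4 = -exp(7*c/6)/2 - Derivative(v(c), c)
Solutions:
 v(c) = C1 - 9*c*acos(3*c/4)/4 + 3*sqrt(16 - 9*c^2)/4 - 3*exp(7*c/6)/7


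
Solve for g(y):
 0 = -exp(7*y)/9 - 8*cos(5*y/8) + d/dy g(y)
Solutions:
 g(y) = C1 + exp(7*y)/63 + 64*sin(5*y/8)/5


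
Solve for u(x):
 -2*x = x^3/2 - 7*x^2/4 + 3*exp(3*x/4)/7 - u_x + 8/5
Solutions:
 u(x) = C1 + x^4/8 - 7*x^3/12 + x^2 + 8*x/5 + 4*exp(3*x/4)/7


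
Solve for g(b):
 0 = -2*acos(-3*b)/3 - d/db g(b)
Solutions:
 g(b) = C1 - 2*b*acos(-3*b)/3 - 2*sqrt(1 - 9*b^2)/9


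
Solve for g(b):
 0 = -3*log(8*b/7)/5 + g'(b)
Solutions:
 g(b) = C1 + 3*b*log(b)/5 - 3*b*log(7)/5 - 3*b/5 + 9*b*log(2)/5


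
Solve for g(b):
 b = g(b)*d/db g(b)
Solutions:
 g(b) = -sqrt(C1 + b^2)
 g(b) = sqrt(C1 + b^2)


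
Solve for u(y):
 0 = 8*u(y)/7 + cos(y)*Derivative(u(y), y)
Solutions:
 u(y) = C1*(sin(y) - 1)^(4/7)/(sin(y) + 1)^(4/7)


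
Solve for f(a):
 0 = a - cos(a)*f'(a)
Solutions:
 f(a) = C1 + Integral(a/cos(a), a)


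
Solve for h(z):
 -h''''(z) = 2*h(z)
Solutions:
 h(z) = (C1*sin(2^(3/4)*z/2) + C2*cos(2^(3/4)*z/2))*exp(-2^(3/4)*z/2) + (C3*sin(2^(3/4)*z/2) + C4*cos(2^(3/4)*z/2))*exp(2^(3/4)*z/2)


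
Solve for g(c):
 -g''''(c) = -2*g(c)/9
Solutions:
 g(c) = C1*exp(-2^(1/4)*sqrt(3)*c/3) + C2*exp(2^(1/4)*sqrt(3)*c/3) + C3*sin(2^(1/4)*sqrt(3)*c/3) + C4*cos(2^(1/4)*sqrt(3)*c/3)


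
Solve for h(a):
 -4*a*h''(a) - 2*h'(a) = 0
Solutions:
 h(a) = C1 + C2*sqrt(a)


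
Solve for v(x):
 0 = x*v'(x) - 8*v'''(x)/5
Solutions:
 v(x) = C1 + Integral(C2*airyai(5^(1/3)*x/2) + C3*airybi(5^(1/3)*x/2), x)


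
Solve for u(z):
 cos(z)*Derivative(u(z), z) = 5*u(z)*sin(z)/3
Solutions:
 u(z) = C1/cos(z)^(5/3)


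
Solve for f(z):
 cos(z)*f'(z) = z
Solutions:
 f(z) = C1 + Integral(z/cos(z), z)


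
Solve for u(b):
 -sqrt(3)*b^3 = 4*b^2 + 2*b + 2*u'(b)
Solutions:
 u(b) = C1 - sqrt(3)*b^4/8 - 2*b^3/3 - b^2/2


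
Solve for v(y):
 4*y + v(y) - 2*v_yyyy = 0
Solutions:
 v(y) = C1*exp(-2^(3/4)*y/2) + C2*exp(2^(3/4)*y/2) + C3*sin(2^(3/4)*y/2) + C4*cos(2^(3/4)*y/2) - 4*y


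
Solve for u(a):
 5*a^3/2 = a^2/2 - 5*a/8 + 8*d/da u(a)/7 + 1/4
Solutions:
 u(a) = C1 + 35*a^4/64 - 7*a^3/48 + 35*a^2/128 - 7*a/32


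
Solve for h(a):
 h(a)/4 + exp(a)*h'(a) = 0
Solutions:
 h(a) = C1*exp(exp(-a)/4)


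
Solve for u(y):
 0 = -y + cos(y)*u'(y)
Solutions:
 u(y) = C1 + Integral(y/cos(y), y)


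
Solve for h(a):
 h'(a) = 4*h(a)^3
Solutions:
 h(a) = -sqrt(2)*sqrt(-1/(C1 + 4*a))/2
 h(a) = sqrt(2)*sqrt(-1/(C1 + 4*a))/2


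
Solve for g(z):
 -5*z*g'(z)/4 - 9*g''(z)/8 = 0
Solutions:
 g(z) = C1 + C2*erf(sqrt(5)*z/3)


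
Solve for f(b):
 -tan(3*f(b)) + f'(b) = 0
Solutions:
 f(b) = -asin(C1*exp(3*b))/3 + pi/3
 f(b) = asin(C1*exp(3*b))/3


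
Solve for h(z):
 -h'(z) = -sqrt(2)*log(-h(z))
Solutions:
 -li(-h(z)) = C1 + sqrt(2)*z


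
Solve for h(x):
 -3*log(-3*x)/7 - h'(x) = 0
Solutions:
 h(x) = C1 - 3*x*log(-x)/7 + 3*x*(1 - log(3))/7


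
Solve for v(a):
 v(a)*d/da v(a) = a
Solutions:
 v(a) = -sqrt(C1 + a^2)
 v(a) = sqrt(C1 + a^2)


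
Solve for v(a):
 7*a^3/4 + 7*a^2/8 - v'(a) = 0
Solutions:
 v(a) = C1 + 7*a^4/16 + 7*a^3/24


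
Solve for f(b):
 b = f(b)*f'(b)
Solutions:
 f(b) = -sqrt(C1 + b^2)
 f(b) = sqrt(C1 + b^2)


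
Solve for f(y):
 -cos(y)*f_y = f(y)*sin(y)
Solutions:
 f(y) = C1*cos(y)


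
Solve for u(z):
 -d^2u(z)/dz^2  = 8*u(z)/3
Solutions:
 u(z) = C1*sin(2*sqrt(6)*z/3) + C2*cos(2*sqrt(6)*z/3)


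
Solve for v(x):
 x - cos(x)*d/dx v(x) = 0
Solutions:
 v(x) = C1 + Integral(x/cos(x), x)


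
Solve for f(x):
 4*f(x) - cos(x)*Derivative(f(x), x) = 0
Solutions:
 f(x) = C1*(sin(x)^2 + 2*sin(x) + 1)/(sin(x)^2 - 2*sin(x) + 1)


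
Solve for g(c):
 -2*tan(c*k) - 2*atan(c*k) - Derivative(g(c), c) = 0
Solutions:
 g(c) = C1 - 2*Piecewise((-log(cos(c*k))/k, Ne(k, 0)), (0, True)) - 2*Piecewise((c*atan(c*k) - log(c^2*k^2 + 1)/(2*k), Ne(k, 0)), (0, True))


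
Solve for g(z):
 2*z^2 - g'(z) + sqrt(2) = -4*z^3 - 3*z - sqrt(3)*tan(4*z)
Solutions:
 g(z) = C1 + z^4 + 2*z^3/3 + 3*z^2/2 + sqrt(2)*z - sqrt(3)*log(cos(4*z))/4


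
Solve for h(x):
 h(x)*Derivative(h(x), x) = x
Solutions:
 h(x) = -sqrt(C1 + x^2)
 h(x) = sqrt(C1 + x^2)


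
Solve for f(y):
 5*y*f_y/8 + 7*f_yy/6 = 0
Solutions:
 f(y) = C1 + C2*erf(sqrt(210)*y/28)


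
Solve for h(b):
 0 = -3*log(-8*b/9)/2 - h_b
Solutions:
 h(b) = C1 - 3*b*log(-b)/2 + b*(-9*log(2)/2 + 3/2 + 3*log(3))


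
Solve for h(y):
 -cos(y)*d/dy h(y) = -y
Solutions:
 h(y) = C1 + Integral(y/cos(y), y)


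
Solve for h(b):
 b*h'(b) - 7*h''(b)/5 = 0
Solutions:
 h(b) = C1 + C2*erfi(sqrt(70)*b/14)


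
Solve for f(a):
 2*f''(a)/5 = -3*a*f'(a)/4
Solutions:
 f(a) = C1 + C2*erf(sqrt(15)*a/4)


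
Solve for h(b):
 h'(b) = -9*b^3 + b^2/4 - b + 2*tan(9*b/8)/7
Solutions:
 h(b) = C1 - 9*b^4/4 + b^3/12 - b^2/2 - 16*log(cos(9*b/8))/63


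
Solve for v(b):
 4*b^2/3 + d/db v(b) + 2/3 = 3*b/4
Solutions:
 v(b) = C1 - 4*b^3/9 + 3*b^2/8 - 2*b/3


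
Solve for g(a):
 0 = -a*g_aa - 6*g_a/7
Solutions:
 g(a) = C1 + C2*a^(1/7)


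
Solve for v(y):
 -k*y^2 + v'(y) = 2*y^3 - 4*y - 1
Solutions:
 v(y) = C1 + k*y^3/3 + y^4/2 - 2*y^2 - y


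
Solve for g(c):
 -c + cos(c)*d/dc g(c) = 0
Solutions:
 g(c) = C1 + Integral(c/cos(c), c)


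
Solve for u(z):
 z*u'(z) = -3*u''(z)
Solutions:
 u(z) = C1 + C2*erf(sqrt(6)*z/6)


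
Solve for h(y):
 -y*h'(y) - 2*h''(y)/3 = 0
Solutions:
 h(y) = C1 + C2*erf(sqrt(3)*y/2)


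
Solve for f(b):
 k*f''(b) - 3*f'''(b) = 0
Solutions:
 f(b) = C1 + C2*b + C3*exp(b*k/3)


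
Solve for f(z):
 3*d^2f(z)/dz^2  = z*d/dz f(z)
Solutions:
 f(z) = C1 + C2*erfi(sqrt(6)*z/6)


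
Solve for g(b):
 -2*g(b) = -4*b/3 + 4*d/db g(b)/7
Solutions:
 g(b) = C1*exp(-7*b/2) + 2*b/3 - 4/21


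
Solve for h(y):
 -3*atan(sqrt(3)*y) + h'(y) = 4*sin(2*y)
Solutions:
 h(y) = C1 + 3*y*atan(sqrt(3)*y) - sqrt(3)*log(3*y^2 + 1)/2 - 2*cos(2*y)


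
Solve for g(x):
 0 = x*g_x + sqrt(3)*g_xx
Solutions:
 g(x) = C1 + C2*erf(sqrt(2)*3^(3/4)*x/6)


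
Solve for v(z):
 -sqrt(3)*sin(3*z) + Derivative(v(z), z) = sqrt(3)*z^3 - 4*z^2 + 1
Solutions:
 v(z) = C1 + sqrt(3)*z^4/4 - 4*z^3/3 + z - sqrt(3)*cos(3*z)/3


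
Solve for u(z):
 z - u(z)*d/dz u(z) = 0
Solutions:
 u(z) = -sqrt(C1 + z^2)
 u(z) = sqrt(C1 + z^2)


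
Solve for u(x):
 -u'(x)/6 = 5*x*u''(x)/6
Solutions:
 u(x) = C1 + C2*x^(4/5)


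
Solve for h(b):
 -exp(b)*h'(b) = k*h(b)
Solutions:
 h(b) = C1*exp(k*exp(-b))


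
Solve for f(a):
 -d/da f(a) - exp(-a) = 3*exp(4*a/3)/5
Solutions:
 f(a) = C1 - 9*exp(4*a/3)/20 + exp(-a)


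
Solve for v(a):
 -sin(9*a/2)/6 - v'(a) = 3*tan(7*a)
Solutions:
 v(a) = C1 + 3*log(cos(7*a))/7 + cos(9*a/2)/27


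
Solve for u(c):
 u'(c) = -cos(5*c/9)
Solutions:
 u(c) = C1 - 9*sin(5*c/9)/5


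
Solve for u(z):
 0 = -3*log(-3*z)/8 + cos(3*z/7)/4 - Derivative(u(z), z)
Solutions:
 u(z) = C1 - 3*z*log(-z)/8 - 3*z*log(3)/8 + 3*z/8 + 7*sin(3*z/7)/12


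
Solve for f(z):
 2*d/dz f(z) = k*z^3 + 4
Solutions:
 f(z) = C1 + k*z^4/8 + 2*z


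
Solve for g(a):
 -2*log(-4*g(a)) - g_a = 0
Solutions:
 Integral(1/(log(-_y) + 2*log(2)), (_y, g(a)))/2 = C1 - a


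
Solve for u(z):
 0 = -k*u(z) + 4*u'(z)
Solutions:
 u(z) = C1*exp(k*z/4)


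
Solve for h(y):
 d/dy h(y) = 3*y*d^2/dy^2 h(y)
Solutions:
 h(y) = C1 + C2*y^(4/3)


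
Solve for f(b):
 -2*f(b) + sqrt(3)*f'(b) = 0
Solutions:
 f(b) = C1*exp(2*sqrt(3)*b/3)


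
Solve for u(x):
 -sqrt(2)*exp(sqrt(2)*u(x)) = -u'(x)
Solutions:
 u(x) = sqrt(2)*(2*log(-1/(C1 + sqrt(2)*x)) - log(2))/4


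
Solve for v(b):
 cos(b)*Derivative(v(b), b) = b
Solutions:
 v(b) = C1 + Integral(b/cos(b), b)


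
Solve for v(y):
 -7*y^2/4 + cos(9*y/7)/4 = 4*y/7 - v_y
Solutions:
 v(y) = C1 + 7*y^3/12 + 2*y^2/7 - 7*sin(9*y/7)/36


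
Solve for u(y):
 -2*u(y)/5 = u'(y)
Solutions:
 u(y) = C1*exp(-2*y/5)


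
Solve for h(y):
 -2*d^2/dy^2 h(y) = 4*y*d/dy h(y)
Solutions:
 h(y) = C1 + C2*erf(y)


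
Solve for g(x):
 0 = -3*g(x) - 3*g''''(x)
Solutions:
 g(x) = (C1*sin(sqrt(2)*x/2) + C2*cos(sqrt(2)*x/2))*exp(-sqrt(2)*x/2) + (C3*sin(sqrt(2)*x/2) + C4*cos(sqrt(2)*x/2))*exp(sqrt(2)*x/2)


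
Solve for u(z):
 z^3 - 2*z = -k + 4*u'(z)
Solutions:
 u(z) = C1 + k*z/4 + z^4/16 - z^2/4


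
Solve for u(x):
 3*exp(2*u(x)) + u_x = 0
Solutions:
 u(x) = log(-sqrt(-1/(C1 - 3*x))) - log(2)/2
 u(x) = log(-1/(C1 - 3*x))/2 - log(2)/2


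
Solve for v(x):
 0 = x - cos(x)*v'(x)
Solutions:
 v(x) = C1 + Integral(x/cos(x), x)


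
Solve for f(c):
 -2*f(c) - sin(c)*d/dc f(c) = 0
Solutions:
 f(c) = C1*(cos(c) + 1)/(cos(c) - 1)


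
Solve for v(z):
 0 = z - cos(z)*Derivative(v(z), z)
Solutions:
 v(z) = C1 + Integral(z/cos(z), z)


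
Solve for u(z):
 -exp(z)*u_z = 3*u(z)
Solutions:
 u(z) = C1*exp(3*exp(-z))


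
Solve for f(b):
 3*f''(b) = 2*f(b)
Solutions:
 f(b) = C1*exp(-sqrt(6)*b/3) + C2*exp(sqrt(6)*b/3)


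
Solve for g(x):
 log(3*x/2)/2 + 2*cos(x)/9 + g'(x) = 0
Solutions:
 g(x) = C1 - x*log(x)/2 - x*log(3) + x/2 + x*log(6)/2 - 2*sin(x)/9


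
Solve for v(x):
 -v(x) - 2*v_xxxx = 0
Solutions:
 v(x) = (C1*sin(2^(1/4)*x/2) + C2*cos(2^(1/4)*x/2))*exp(-2^(1/4)*x/2) + (C3*sin(2^(1/4)*x/2) + C4*cos(2^(1/4)*x/2))*exp(2^(1/4)*x/2)


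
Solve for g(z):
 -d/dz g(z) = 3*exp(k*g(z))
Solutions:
 g(z) = Piecewise((log(1/(C1*k + 3*k*z))/k, Ne(k, 0)), (nan, True))
 g(z) = Piecewise((C1 - 3*z, Eq(k, 0)), (nan, True))


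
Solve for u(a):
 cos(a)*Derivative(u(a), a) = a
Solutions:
 u(a) = C1 + Integral(a/cos(a), a)


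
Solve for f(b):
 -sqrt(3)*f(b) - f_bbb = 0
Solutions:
 f(b) = C3*exp(-3^(1/6)*b) + (C1*sin(3^(2/3)*b/2) + C2*cos(3^(2/3)*b/2))*exp(3^(1/6)*b/2)


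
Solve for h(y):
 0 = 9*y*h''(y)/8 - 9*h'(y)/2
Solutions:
 h(y) = C1 + C2*y^5


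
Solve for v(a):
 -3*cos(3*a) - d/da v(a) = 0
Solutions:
 v(a) = C1 - sin(3*a)


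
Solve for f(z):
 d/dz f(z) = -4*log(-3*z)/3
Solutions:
 f(z) = C1 - 4*z*log(-z)/3 + 4*z*(1 - log(3))/3


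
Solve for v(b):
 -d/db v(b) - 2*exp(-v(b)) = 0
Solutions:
 v(b) = log(C1 - 2*b)


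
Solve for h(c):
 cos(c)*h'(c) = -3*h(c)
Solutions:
 h(c) = C1*(sin(c) - 1)^(3/2)/(sin(c) + 1)^(3/2)


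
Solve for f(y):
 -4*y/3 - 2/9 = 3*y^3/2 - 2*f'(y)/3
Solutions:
 f(y) = C1 + 9*y^4/16 + y^2 + y/3


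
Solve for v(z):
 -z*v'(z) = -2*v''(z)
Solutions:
 v(z) = C1 + C2*erfi(z/2)


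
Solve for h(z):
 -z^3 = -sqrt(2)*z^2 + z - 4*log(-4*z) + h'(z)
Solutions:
 h(z) = C1 - z^4/4 + sqrt(2)*z^3/3 - z^2/2 + 4*z*log(-z) + 4*z*(-1 + 2*log(2))


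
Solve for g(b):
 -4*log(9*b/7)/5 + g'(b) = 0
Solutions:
 g(b) = C1 + 4*b*log(b)/5 - 4*b*log(7)/5 - 4*b/5 + 8*b*log(3)/5


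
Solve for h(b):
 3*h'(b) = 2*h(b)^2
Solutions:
 h(b) = -3/(C1 + 2*b)


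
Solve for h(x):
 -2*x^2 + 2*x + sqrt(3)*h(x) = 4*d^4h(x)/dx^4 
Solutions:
 h(x) = C1*exp(-sqrt(2)*3^(1/8)*x/2) + C2*exp(sqrt(2)*3^(1/8)*x/2) + C3*sin(sqrt(2)*3^(1/8)*x/2) + C4*cos(sqrt(2)*3^(1/8)*x/2) + 2*sqrt(3)*x^2/3 - 2*sqrt(3)*x/3


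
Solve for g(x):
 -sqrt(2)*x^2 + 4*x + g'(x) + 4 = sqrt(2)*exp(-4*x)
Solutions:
 g(x) = C1 + sqrt(2)*x^3/3 - 2*x^2 - 4*x - sqrt(2)*exp(-4*x)/4


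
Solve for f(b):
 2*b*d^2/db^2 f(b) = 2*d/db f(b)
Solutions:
 f(b) = C1 + C2*b^2


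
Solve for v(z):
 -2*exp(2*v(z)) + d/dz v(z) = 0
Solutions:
 v(z) = log(-sqrt(-1/(C1 + 2*z))) - log(2)/2
 v(z) = log(-1/(C1 + 2*z))/2 - log(2)/2


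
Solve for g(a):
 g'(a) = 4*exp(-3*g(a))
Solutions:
 g(a) = log(C1 + 12*a)/3
 g(a) = log((-3^(1/3) - 3^(5/6)*I)*(C1 + 4*a)^(1/3)/2)
 g(a) = log((-3^(1/3) + 3^(5/6)*I)*(C1 + 4*a)^(1/3)/2)


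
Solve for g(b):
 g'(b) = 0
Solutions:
 g(b) = C1


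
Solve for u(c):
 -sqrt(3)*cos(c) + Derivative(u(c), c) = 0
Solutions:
 u(c) = C1 + sqrt(3)*sin(c)


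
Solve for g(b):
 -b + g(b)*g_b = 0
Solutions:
 g(b) = -sqrt(C1 + b^2)
 g(b) = sqrt(C1 + b^2)


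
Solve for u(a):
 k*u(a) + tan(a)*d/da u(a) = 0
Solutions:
 u(a) = C1*exp(-k*log(sin(a)))


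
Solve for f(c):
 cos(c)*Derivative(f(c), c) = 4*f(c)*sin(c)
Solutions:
 f(c) = C1/cos(c)^4


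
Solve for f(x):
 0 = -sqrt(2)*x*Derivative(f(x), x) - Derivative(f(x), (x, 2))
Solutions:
 f(x) = C1 + C2*erf(2^(3/4)*x/2)


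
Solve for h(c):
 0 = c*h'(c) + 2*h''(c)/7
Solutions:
 h(c) = C1 + C2*erf(sqrt(7)*c/2)


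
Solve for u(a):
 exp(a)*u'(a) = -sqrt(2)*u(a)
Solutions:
 u(a) = C1*exp(sqrt(2)*exp(-a))


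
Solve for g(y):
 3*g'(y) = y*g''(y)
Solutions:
 g(y) = C1 + C2*y^4


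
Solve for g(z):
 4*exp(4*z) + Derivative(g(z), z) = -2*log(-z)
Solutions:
 g(z) = C1 - 2*z*log(-z) + 2*z - exp(4*z)


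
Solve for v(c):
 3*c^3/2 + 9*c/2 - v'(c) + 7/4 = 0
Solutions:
 v(c) = C1 + 3*c^4/8 + 9*c^2/4 + 7*c/4


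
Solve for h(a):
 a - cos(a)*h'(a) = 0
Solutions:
 h(a) = C1 + Integral(a/cos(a), a)


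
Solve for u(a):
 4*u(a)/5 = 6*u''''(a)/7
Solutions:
 u(a) = C1*exp(-14^(1/4)*15^(3/4)*a/15) + C2*exp(14^(1/4)*15^(3/4)*a/15) + C3*sin(14^(1/4)*15^(3/4)*a/15) + C4*cos(14^(1/4)*15^(3/4)*a/15)


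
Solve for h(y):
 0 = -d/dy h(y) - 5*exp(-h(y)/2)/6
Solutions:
 h(y) = 2*log(C1 - 5*y/12)


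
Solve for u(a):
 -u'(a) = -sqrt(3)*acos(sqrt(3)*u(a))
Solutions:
 Integral(1/acos(sqrt(3)*_y), (_y, u(a))) = C1 + sqrt(3)*a


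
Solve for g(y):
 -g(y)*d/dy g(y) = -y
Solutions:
 g(y) = -sqrt(C1 + y^2)
 g(y) = sqrt(C1 + y^2)


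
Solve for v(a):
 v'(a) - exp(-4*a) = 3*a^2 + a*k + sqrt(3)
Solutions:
 v(a) = C1 + a^3 + a^2*k/2 + sqrt(3)*a - exp(-4*a)/4


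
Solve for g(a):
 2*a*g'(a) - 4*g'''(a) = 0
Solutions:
 g(a) = C1 + Integral(C2*airyai(2^(2/3)*a/2) + C3*airybi(2^(2/3)*a/2), a)


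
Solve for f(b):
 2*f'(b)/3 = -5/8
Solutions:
 f(b) = C1 - 15*b/16


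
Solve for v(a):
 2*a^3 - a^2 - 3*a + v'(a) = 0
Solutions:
 v(a) = C1 - a^4/2 + a^3/3 + 3*a^2/2


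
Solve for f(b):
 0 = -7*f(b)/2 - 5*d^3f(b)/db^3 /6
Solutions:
 f(b) = C3*exp(-21^(1/3)*5^(2/3)*b/5) + (C1*sin(3^(5/6)*5^(2/3)*7^(1/3)*b/10) + C2*cos(3^(5/6)*5^(2/3)*7^(1/3)*b/10))*exp(21^(1/3)*5^(2/3)*b/10)


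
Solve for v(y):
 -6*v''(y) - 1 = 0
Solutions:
 v(y) = C1 + C2*y - y^2/12


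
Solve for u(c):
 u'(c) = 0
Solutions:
 u(c) = C1


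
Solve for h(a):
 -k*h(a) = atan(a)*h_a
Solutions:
 h(a) = C1*exp(-k*Integral(1/atan(a), a))


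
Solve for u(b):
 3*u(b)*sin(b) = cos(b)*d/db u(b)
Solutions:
 u(b) = C1/cos(b)^3


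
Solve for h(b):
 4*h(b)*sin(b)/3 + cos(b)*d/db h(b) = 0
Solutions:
 h(b) = C1*cos(b)^(4/3)


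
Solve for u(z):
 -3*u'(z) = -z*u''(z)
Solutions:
 u(z) = C1 + C2*z^4


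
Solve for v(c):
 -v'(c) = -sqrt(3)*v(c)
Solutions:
 v(c) = C1*exp(sqrt(3)*c)


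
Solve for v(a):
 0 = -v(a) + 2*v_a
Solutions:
 v(a) = C1*exp(a/2)


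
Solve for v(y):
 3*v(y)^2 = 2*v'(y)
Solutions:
 v(y) = -2/(C1 + 3*y)


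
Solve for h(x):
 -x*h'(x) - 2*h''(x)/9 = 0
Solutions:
 h(x) = C1 + C2*erf(3*x/2)


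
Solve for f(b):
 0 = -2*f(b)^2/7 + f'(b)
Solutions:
 f(b) = -7/(C1 + 2*b)


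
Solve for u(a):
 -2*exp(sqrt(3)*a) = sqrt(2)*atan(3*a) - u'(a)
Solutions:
 u(a) = C1 + sqrt(2)*(a*atan(3*a) - log(9*a^2 + 1)/6) + 2*sqrt(3)*exp(sqrt(3)*a)/3


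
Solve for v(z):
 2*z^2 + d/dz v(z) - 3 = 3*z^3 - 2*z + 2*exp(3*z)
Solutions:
 v(z) = C1 + 3*z^4/4 - 2*z^3/3 - z^2 + 3*z + 2*exp(3*z)/3


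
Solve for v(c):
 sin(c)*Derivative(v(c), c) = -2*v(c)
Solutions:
 v(c) = C1*(cos(c) + 1)/(cos(c) - 1)


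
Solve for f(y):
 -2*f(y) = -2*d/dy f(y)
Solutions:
 f(y) = C1*exp(y)


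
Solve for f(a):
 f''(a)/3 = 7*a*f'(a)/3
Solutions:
 f(a) = C1 + C2*erfi(sqrt(14)*a/2)


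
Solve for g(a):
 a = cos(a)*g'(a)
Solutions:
 g(a) = C1 + Integral(a/cos(a), a)


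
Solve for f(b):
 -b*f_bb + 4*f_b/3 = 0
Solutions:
 f(b) = C1 + C2*b^(7/3)


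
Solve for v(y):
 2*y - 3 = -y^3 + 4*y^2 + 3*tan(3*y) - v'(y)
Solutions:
 v(y) = C1 - y^4/4 + 4*y^3/3 - y^2 + 3*y - log(cos(3*y))


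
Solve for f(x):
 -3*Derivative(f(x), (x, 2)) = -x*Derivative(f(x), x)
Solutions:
 f(x) = C1 + C2*erfi(sqrt(6)*x/6)


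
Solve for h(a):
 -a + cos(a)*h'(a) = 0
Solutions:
 h(a) = C1 + Integral(a/cos(a), a)


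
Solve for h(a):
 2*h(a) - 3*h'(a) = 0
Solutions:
 h(a) = C1*exp(2*a/3)


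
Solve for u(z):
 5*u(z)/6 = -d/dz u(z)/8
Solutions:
 u(z) = C1*exp(-20*z/3)


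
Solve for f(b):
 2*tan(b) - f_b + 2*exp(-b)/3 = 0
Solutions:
 f(b) = C1 + log(tan(b)^2 + 1) - 2*exp(-b)/3


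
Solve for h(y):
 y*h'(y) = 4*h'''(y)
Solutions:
 h(y) = C1 + Integral(C2*airyai(2^(1/3)*y/2) + C3*airybi(2^(1/3)*y/2), y)


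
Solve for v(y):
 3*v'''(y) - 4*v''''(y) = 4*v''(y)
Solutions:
 v(y) = C1 + C2*y + (C3*sin(sqrt(55)*y/8) + C4*cos(sqrt(55)*y/8))*exp(3*y/8)


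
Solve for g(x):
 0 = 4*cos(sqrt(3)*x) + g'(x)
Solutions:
 g(x) = C1 - 4*sqrt(3)*sin(sqrt(3)*x)/3


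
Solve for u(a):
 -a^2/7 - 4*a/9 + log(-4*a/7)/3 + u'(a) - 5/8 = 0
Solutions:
 u(a) = C1 + a^3/21 + 2*a^2/9 - a*log(-a)/3 + a*(-16*log(2) + 8*log(7) + 23)/24


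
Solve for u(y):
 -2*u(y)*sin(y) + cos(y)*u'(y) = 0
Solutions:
 u(y) = C1/cos(y)^2


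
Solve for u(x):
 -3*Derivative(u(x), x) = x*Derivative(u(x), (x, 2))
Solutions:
 u(x) = C1 + C2/x^2


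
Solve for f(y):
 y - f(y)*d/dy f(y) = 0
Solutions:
 f(y) = -sqrt(C1 + y^2)
 f(y) = sqrt(C1 + y^2)


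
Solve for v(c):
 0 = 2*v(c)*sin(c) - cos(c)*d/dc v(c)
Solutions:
 v(c) = C1/cos(c)^2


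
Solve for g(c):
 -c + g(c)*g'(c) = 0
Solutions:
 g(c) = -sqrt(C1 + c^2)
 g(c) = sqrt(C1 + c^2)


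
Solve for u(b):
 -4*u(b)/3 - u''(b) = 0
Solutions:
 u(b) = C1*sin(2*sqrt(3)*b/3) + C2*cos(2*sqrt(3)*b/3)


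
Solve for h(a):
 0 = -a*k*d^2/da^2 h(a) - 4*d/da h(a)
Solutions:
 h(a) = C1 + a^(((re(k) - 4)*re(k) + im(k)^2)/(re(k)^2 + im(k)^2))*(C2*sin(4*log(a)*Abs(im(k))/(re(k)^2 + im(k)^2)) + C3*cos(4*log(a)*im(k)/(re(k)^2 + im(k)^2)))


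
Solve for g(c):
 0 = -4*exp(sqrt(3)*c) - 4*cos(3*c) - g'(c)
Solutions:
 g(c) = C1 - 4*sqrt(3)*exp(sqrt(3)*c)/3 - 4*sin(3*c)/3


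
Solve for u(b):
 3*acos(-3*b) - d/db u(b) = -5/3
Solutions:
 u(b) = C1 + 3*b*acos(-3*b) + 5*b/3 + sqrt(1 - 9*b^2)


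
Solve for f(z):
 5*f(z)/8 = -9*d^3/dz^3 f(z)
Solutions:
 f(z) = C3*exp(-15^(1/3)*z/6) + (C1*sin(3^(5/6)*5^(1/3)*z/12) + C2*cos(3^(5/6)*5^(1/3)*z/12))*exp(15^(1/3)*z/12)


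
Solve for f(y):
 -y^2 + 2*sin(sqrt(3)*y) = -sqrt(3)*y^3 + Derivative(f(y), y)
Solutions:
 f(y) = C1 + sqrt(3)*y^4/4 - y^3/3 - 2*sqrt(3)*cos(sqrt(3)*y)/3


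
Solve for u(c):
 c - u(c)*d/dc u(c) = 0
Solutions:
 u(c) = -sqrt(C1 + c^2)
 u(c) = sqrt(C1 + c^2)


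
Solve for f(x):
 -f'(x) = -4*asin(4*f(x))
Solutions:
 Integral(1/asin(4*_y), (_y, f(x))) = C1 + 4*x


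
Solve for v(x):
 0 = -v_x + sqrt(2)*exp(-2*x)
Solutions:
 v(x) = C1 - sqrt(2)*exp(-2*x)/2


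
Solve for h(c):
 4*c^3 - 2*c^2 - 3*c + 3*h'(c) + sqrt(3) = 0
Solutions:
 h(c) = C1 - c^4/3 + 2*c^3/9 + c^2/2 - sqrt(3)*c/3


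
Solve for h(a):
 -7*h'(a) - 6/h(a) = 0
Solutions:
 h(a) = -sqrt(C1 - 84*a)/7
 h(a) = sqrt(C1 - 84*a)/7


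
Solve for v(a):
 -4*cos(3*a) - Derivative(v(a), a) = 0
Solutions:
 v(a) = C1 - 4*sin(3*a)/3
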